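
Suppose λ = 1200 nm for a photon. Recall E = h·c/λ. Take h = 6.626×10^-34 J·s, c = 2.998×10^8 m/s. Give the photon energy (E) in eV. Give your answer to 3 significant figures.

1.03 eV

Directly: E = hc/λ.
λ = 1200 nm = 1.200×10^-6 m; h = 6.626×10^-34 J·s; c = 2.998×10^8 m/s.
E = 1.655×10^-19 J
1.655×10^-19 J × (1 eV / 1.602×10^-19 J) = 1.033 eV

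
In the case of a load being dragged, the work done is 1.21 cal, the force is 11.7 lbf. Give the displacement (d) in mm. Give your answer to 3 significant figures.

Rearranging: d = W/F.
W = 1.21 cal = 5.063 J; F = 11.7 lbf = 52.04 N.
d = 0.09728 m
0.09728 m × (1 mm / 0.001000 m) = 97.28 mm

97.3 mm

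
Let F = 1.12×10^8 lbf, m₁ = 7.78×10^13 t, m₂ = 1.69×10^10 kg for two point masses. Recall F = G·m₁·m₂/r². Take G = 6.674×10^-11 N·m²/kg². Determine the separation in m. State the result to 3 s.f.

13300 m

Rearranging F = G·m₁·m₂/r² for r: r = √(G·m₁m₂/F).
F = 1.12×10^8 lbf = 4.982×10^8 N; m₁ = 7.78×10^13 t = 7.780×10^16 kg; m₂ = 1.69×10^10 kg; G = 6.674×10^-11 N·m²/kg².
r = 13272 m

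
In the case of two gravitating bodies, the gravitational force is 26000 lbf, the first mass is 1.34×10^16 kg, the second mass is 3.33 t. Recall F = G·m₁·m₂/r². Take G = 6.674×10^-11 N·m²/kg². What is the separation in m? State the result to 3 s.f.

From Newton's law of gravitation: r = √(G·m₁m₂/F).
F = 26000 lbf = 1.157×10^5 N; m₁ = 1.34×10^16 kg; m₂ = 3.33 t = 3330 kg; G = 6.674×10^-11 N·m²/kg².
r = 160.5 m

160 m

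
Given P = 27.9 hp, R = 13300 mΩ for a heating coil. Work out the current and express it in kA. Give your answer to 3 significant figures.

Rearranging P = I²R for I: I = √(P/R).
P = 27.9 hp = 20805 W; R = 13300 mΩ = 13.30 Ω.
I = 39.55 A
39.55 A × (1 kA / 1000 A) = 0.03955 kA

0.0396 kA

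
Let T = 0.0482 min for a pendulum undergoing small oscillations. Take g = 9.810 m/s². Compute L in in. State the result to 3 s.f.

Rearranging: L = g·(T/2π)².
T = 0.0482 min = 2.892 s; g = 9.810 m/s².
L = 2.078 m
2.078 m × (1 in / 0.02540 m) = 81.82 in

81.8 in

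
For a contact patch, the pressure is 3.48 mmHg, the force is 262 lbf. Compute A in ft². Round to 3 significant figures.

27.0 ft²

Rearranging P = F/A for A: A = F/P.
P = 3.48 mmHg = 464.0 Pa; F = 262 lbf = 1165 N.
A = 2.512 m²
2.512 m² × (1 ft² / 0.09290 m²) = 27.04 ft²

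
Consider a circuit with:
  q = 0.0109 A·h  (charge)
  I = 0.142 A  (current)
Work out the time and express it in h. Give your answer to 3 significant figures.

Rearranging: t = q/I.
q = 0.0109 A·h = 39.24 C; I = 0.142 A.
t = 276.3 s
276.3 s × (1 h / 3600 s) = 0.07676 h

0.0768 h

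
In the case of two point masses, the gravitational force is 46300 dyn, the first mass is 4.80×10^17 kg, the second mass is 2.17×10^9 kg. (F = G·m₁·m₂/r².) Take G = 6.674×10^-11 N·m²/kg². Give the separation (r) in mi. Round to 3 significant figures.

Rearranging: r = √(G·m₁m₂/F).
F = 46300 dyn = 0.4630 N; m₁ = 4.80×10^17 kg; m₂ = 2.17×10^9 kg; G = 6.674×10^-11 N·m²/kg².
r = 3.875×10^8 m
3.875×10^8 m × (1 mi / 1609 m) = 2.408×10^5 mi

2.41×10^5 mi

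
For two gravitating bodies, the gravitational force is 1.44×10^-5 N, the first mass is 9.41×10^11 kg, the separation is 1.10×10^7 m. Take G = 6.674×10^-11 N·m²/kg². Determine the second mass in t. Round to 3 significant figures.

27700 t

Rearranging: m₂ = F·r²/(G·m₁).
F = 1.44×10^-5 N; m₁ = 9.41×10^11 kg; r = 1.10×10^7 m; G = 6.674×10^-11 N·m²/kg².
m₂ = 2.774×10^7 kg
2.774×10^7 kg × (1 t / 1000 kg) = 27744 t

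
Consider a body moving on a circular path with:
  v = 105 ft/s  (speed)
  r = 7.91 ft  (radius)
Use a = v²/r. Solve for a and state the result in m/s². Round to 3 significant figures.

425 m/s²

a is given directly by: a = v²/r.
v = 105 ft/s = 32.00 m/s; r = 7.91 ft = 2.411 m.
a = 424.8 m/s²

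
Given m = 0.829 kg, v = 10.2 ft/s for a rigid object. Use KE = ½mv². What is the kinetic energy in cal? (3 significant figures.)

0.958 cal

Directly: KE = ½mv².
m = 0.829 kg; v = 10.2 ft/s = 3.109 m/s.
KE = 4.006 J  (the unit combination reduces to kg·m²/s² = J)
4.006 J × (1 cal / 4.184 J) = 0.9576 cal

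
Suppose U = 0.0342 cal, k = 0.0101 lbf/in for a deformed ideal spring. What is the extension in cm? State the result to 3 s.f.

40.2 cm

Rearranging: x = √(2U/k).
U = 0.0342 cal = 0.1431 J; k = 0.0101 lbf/in = 1.769 N/m.
x = 0.4022 m
0.4022 m × (1 cm / 0.01000 m) = 40.22 cm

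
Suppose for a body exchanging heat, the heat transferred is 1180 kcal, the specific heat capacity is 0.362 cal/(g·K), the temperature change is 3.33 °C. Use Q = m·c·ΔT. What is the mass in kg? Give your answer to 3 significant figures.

979 kg

Rearranging: m = Q/(c·ΔT).
Q = 1180 kcal = 4.937×10^6 J; c = 0.362 cal/(g·K) = 1515 J/(kg·K); ΔT = 3.33 °C = 3.330 K.
m = 978.9 kg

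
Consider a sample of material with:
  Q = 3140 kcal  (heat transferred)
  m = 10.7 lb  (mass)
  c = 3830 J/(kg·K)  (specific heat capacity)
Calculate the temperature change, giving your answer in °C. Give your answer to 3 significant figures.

Rearranging Q = m·c·ΔT for ΔT: ΔT = Q/(m·c).
Q = 3140 kcal = 1.314×10^7 J; m = 10.7 lb = 4.853 kg; c = 3830 J/(kg·K).
ΔT = 706.8 K
Since 1 °C = 1 K, 706.8 °C.

707 °C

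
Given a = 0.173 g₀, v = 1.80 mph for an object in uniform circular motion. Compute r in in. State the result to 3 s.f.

Rearranging a = v²/r for r: r = v²/a.
a = 0.173 g₀ = 1.697 m/s²; v = 1.80 mph = 0.8047 m/s.
r = 0.3817 m
0.3817 m × (1 in / 0.02540 m) = 15.03 in

15.0 in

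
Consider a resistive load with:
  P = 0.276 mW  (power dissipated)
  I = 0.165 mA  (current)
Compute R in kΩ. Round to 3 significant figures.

10.1 kΩ

Rearranging P = I²R for R: R = P/I².
P = 0.276 mW = 2.760×10^-4 W; I = 0.165 mA = 1.650×10^-4 A.
R = 10138 Ω
10138 Ω × (1 kΩ / 1000 Ω) = 10.14 kΩ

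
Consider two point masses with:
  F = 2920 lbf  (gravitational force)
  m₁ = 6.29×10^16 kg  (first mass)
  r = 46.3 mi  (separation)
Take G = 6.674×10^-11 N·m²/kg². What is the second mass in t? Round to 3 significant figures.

17200 t

From Newton's law of gravitation: m₂ = F·r²/(G·m₁).
F = 2920 lbf = 12989 N; m₁ = 6.29×10^16 kg; r = 46.3 mi = 74513 m; G = 6.674×10^-11 N·m²/kg².
m₂ = 1.718×10^7 kg
1.718×10^7 kg × (1 t / 1000 kg) = 17179 t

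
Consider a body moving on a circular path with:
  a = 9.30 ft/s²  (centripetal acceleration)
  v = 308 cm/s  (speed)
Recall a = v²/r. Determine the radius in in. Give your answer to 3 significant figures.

Rearranging: r = v²/a.
a = 9.30 ft/s² = 2.835 m/s²; v = 308 cm/s = 3.080 m/s.
r = 3.347 m
3.347 m × (1 in / 0.02540 m) = 131.8 in

132 in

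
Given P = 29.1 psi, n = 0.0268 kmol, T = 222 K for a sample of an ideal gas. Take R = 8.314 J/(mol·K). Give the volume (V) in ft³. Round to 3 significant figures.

Rearranging PV = nRT for V: V = nRT/P.
P = 29.1 psi = 2.006×10^5 Pa; n = 0.0268 kmol = 26.80 mol; T = 222 K; R = 8.314 J/(mol·K).
V = 0.2465 m³
0.2465 m³ × (1 ft³ / 0.02832 m³) = 8.706 ft³

8.71 ft³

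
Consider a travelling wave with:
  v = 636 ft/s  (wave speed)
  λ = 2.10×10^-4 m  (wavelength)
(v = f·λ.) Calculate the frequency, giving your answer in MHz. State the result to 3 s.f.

Rearranging v = f·λ for f: f = v/λ.
v = 636 ft/s = 193.9 m/s; λ = 2.10×10^-4 m.
f = 9.231×10^5 Hz
9.231×10^5 Hz × (1 MHz / 1.000×10^6 Hz) = 0.9231 MHz

0.923 MHz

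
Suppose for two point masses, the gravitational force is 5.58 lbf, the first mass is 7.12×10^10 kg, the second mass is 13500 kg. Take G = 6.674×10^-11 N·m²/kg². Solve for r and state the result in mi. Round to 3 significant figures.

0.0316 mi

Solving F = G·m₁·m₂/r² for r: r = √(G·m₁m₂/F).
F = 5.58 lbf = 24.82 N; m₁ = 7.12×10^10 kg; m₂ = 13500 kg; G = 6.674×10^-11 N·m²/kg².
r = 50.84 m
50.84 m × (1 mi / 1609 m) = 0.03159 mi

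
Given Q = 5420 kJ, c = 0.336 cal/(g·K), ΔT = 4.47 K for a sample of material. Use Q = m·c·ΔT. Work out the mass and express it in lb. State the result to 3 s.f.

Solving Q = m·c·ΔT for m: m = Q/(c·ΔT).
Q = 5420 kJ = 5.420×10^6 J; c = 0.336 cal/(g·K) = 1406 J/(kg·K); ΔT = 4.47 K.
m = 862.5 kg
862.5 kg × (1 lb / 0.4536 kg) = 1901 lb

1900 lb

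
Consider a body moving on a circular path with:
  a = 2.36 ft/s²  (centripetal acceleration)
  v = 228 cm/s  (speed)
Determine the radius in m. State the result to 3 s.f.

Rearranging a = v²/r for r: r = v²/a.
a = 2.36 ft/s² = 0.7193 m/s²; v = 228 cm/s = 2.280 m/s.
r = 7.227 m

7.23 m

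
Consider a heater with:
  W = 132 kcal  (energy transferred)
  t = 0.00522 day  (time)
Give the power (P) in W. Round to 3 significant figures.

1220 W

P is given directly by: P = W/t.
W = 132 kcal = 5.523×10^5 J; t = 0.00522 day = 451.0 s.
P = 1225 W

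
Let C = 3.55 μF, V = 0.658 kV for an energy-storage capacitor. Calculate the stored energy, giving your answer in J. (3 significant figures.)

0.769 J

E is given directly by: E = ½CV².
C = 3.55 μF = 3.550×10^-6 F; V = 0.658 kV = 658.0 V.
E = 0.7685 J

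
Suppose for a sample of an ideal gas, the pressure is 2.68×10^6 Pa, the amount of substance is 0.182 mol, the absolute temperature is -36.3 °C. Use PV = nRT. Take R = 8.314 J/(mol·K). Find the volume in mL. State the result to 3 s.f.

From the ideal-gas law: V = nRT/P.
P = 2.68×10^6 Pa; n = 0.182 mol; T = -36.3 °C = 236.8 K; R = 8.314 J/(mol·K).
V = 1.337×10^-4 m³
1.337×10^-4 m³ × (1 mL / 1.000×10^-6 m³) = 133.7 mL

134 mL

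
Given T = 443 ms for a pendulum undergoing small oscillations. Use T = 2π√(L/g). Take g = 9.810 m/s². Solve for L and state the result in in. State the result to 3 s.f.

1.92 in

Rearranging T = 2π√(L/g) for L: L = g·(T/2π)².
T = 443 ms = 0.4430 s; g = 9.810 m/s².
L = 0.04877 m
0.04877 m × (1 in / 0.02540 m) = 1.920 in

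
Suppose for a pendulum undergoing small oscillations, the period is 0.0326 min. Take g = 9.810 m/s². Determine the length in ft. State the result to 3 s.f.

3.12 ft

Rearranging: L = g·(T/2π)².
T = 0.0326 min = 1.956 s; g = 9.810 m/s².
L = 0.9507 m
0.9507 m × (1 ft / 0.3048 m) = 3.119 ft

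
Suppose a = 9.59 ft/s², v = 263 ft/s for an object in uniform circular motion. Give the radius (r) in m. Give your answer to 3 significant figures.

2200 m

Solving a = v²/r for r: r = v²/a.
a = 9.59 ft/s² = 2.923 m/s²; v = 263 ft/s = 80.16 m/s.
r = 2198 m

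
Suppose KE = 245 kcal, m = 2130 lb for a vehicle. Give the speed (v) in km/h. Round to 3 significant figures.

Rearranging: v = √(2·KE/m).
KE = 245 kcal = 1.025×10^6 J; m = 2130 lb = 966.2 kg.
v = 46.07 m/s
46.07 m/s × (1 km/h / 0.2778 m/s) = 165.8 km/h

166 km/h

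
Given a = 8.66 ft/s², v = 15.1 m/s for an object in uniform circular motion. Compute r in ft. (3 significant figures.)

Rearranging a = v²/r for r: r = v²/a.
a = 8.66 ft/s² = 2.640 m/s²; v = 15.1 m/s.
r = 86.38 m
86.38 m × (1 ft / 0.3048 m) = 283.4 ft

283 ft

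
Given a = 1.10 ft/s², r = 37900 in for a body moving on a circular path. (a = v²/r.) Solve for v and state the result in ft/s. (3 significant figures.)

58.9 ft/s

Rearranging a = v²/r for v: v = √(a·r).
a = 1.10 ft/s² = 0.3353 m/s²; r = 37900 in = 962.7 m.
v = 17.97 m/s
17.97 m/s × (1 ft/s / 0.3048 m/s) = 58.94 ft/s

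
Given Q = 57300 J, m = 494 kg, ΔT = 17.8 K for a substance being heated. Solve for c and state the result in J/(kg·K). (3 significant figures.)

6.52 J/(kg·K)

Solving Q = m·c·ΔT for c: c = Q/(m·ΔT).
Q = 57300 J; m = 494 kg; ΔT = 17.8 K.
c = 6.516 J/(kg·K)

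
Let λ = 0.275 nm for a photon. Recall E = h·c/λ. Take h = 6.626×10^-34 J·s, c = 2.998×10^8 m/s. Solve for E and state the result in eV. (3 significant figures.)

4510 eV

Directly: E = hc/λ.
λ = 0.275 nm = 2.750×10^-10 m; h = 6.626×10^-34 J·s; c = 2.998×10^8 m/s.
E = 7.224×10^-16 J  (the unit combination reduces to kg·m²/s² = J)
7.224×10^-16 J × (1 eV / 1.602×10^-19 J) = 4509 eV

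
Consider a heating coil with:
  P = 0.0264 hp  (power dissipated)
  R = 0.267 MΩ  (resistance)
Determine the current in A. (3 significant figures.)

0.00859 A

Rearranging P = I²R for I: I = √(P/R).
P = 0.0264 hp = 19.69 W; R = 0.267 MΩ = 2.670×10^5 Ω.
I = 0.008587 A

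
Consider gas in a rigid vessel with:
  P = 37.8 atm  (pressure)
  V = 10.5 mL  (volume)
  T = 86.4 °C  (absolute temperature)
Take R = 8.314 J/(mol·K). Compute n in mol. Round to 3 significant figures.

0.0135 mol

From the ideal-gas law: n = PV/(RT).
P = 37.8 atm = 3.830×10^6 Pa; V = 10.5 mL = 1.050×10^-5 m³; T = 86.4 °C = 359.5 K; R = 8.314 J/(mol·K).
n = 0.01345 mol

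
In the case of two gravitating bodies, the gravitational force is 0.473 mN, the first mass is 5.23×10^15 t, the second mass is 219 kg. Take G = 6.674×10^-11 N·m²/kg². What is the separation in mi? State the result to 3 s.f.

7900 mi

From Newton's law of gravitation: r = √(G·m₁m₂/F).
F = 0.473 mN = 4.730×10^-4 N; m₁ = 5.23×10^15 t = 5.230×10^18 kg; m₂ = 219 kg; G = 6.674×10^-11 N·m²/kg².
r = 1.271×10^7 m
1.271×10^7 m × (1 mi / 1609 m) = 7899 mi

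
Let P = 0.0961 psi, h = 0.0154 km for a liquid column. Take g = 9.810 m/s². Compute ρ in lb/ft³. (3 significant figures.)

Solving P = ρ·g·h for ρ: ρ = P/(g·h).
P = 0.0961 psi = 662.6 Pa; h = 0.0154 km = 15.40 m; g = 9.810 m/s².
ρ = 4.386 kg/m³
4.386 kg/m³ × (1 lb/ft³ / 16.02 kg/m³) = 0.2738 lb/ft³

0.274 lb/ft³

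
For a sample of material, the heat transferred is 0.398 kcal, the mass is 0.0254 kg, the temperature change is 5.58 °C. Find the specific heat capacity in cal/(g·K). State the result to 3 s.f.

2.81 cal/(g·K)

Rearranging Q = m·c·ΔT for c: c = Q/(m·ΔT).
Q = 0.398 kcal = 1665 J; m = 0.0254 kg; ΔT = 5.58 °C = 5.580 K.
c = 11749 J/(kg·K)
11749 J/(kg·K) × (1 cal/(g·K) / 4184 J/(kg·K)) = 2.808 cal/(g·K)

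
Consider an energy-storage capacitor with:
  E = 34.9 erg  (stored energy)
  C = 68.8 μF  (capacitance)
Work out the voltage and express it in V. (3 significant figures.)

0.319 V

Rearranging: V = √(2E/C).
E = 34.9 erg = 3.490×10^-6 J; C = 68.8 μF = 6.880×10^-5 F.
V = 0.3185 V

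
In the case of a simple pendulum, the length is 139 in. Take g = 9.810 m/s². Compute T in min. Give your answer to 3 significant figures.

0.0628 min

T is given directly by: T = 2π√(L/g).
L = 139 in = 3.531 m; g = 9.810 m/s².
T = 3.769 s
3.769 s × (1 min / 60.00 s) = 0.06282 min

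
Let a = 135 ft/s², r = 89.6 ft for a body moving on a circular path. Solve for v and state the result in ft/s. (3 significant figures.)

110 ft/s

Solving a = v²/r for v: v = √(a·r).
a = 135 ft/s² = 41.15 m/s²; r = 89.6 ft = 27.31 m.
v = 33.52 m/s
33.52 m/s × (1 ft/s / 0.3048 m/s) = 110.0 ft/s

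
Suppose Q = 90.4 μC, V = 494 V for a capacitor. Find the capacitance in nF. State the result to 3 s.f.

183 nF

Directly: C = Q/V.
Q = 90.4 μC = 9.040×10^-5 C; V = 494 V.
C = 1.830×10^-7 F
1.830×10^-7 F × (1 nF / 1.000×10^-9 F) = 183.0 nF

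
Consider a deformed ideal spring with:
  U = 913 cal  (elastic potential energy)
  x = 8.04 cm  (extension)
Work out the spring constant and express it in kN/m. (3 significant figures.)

Rearranging: k = 2U/x².
U = 913 cal = 3820 J; x = 8.04 cm = 0.08040 m.
k = 1.182×10^6 N/m
1.182×10^6 N/m × (1 kN/m / 1000 N/m) = 1182 kN/m

1180 kN/m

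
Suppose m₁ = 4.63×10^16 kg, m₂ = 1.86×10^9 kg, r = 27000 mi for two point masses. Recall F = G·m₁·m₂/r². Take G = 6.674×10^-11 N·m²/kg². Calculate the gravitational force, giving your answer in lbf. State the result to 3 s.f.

0.684 lbf

From Newton's law of gravitation: F = Gm₁m₂/r².
m₁ = 4.63×10^16 kg; m₂ = 1.86×10^9 kg; r = 27000 mi = 4.345×10^7 m; G = 6.674×10^-11 N·m²/kg².
F = 3.044 N
3.044 N × (1 lbf / 4.448 N) = 0.6843 lbf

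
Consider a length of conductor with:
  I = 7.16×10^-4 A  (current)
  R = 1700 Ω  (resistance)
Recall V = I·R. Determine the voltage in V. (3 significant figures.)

From Ohm's law: V = IR.
I = 7.16×10^-4 A; R = 1700 Ω.
V = 1.217 V

1.22 V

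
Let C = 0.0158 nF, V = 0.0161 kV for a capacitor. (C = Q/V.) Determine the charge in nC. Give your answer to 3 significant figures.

0.254 nC

Rearranging: Q = CV.
C = 0.0158 nF = 1.580×10^-11 F; V = 0.0161 kV = 16.10 V.
Q = 2.544×10^-10 C  (the unit combination reduces to A·s = C)
2.544×10^-10 C × (1 nC / 1.000×10^-9 C) = 0.2544 nC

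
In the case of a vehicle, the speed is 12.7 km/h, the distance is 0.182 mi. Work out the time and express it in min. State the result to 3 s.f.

1.38 min

Rearranging: t = d/v.
v = 12.7 km/h = 3.528 m/s; d = 0.182 mi = 292.9 m.
t = 83.03 s
83.03 s × (1 min / 60.00 s) = 1.384 min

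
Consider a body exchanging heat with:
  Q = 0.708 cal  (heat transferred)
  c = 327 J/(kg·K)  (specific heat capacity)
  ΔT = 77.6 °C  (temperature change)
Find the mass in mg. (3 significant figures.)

Solving Q = m·c·ΔT for m: m = Q/(c·ΔT).
Q = 0.708 cal = 2.962 J; c = 327 J/(kg·K); ΔT = 77.6 °C = 77.60 K.
m = 1.167×10^-4 kg
1.167×10^-4 kg × (1 mg / 1.000×10^-6 kg) = 116.7 mg

117 mg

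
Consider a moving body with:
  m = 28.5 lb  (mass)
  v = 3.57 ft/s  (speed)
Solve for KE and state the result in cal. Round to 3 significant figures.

Directly: KE = ½mv².
m = 28.5 lb = 12.93 kg; v = 3.57 ft/s = 1.088 m/s.
KE = 7.653 J
7.653 J × (1 cal / 4.184 J) = 1.829 cal

1.83 cal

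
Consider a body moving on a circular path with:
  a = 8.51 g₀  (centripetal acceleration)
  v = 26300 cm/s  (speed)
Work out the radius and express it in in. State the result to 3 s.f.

Rearranging a = v²/r for r: r = v²/a.
a = 8.51 g₀ = 83.45 m/s²; v = 26300 cm/s = 263.0 m/s.
r = 828.8 m
828.8 m × (1 in / 0.02540 m) = 32631 in

32600 in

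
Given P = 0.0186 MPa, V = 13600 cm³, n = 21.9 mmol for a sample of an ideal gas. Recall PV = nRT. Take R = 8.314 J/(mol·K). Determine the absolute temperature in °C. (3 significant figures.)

1120 °C

Solving PV = nRT for T: T = PV/(nR).
P = 0.0186 MPa = 18600 Pa; V = 13600 cm³ = 0.01360 m³; n = 21.9 mmol = 0.02190 mol; R = 8.314 J/(mol·K).
T = 1389 K
1389 K − 273.15 = 1116 °C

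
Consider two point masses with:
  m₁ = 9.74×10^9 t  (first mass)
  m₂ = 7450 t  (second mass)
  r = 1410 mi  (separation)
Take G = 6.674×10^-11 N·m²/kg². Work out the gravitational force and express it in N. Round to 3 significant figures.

9.41×10^-4 N

From Newton's law of gravitation: F = Gm₁m₂/r².
m₁ = 9.74×10^9 t = 9.740×10^12 kg; m₂ = 7450 t = 7.450×10^6 kg; r = 1410 mi = 2.269×10^6 m; G = 6.674×10^-11 N·m²/kg².
F = 9.405×10^-4 N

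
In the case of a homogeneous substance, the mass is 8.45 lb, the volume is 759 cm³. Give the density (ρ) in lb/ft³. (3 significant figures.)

315 lb/ft³

Directly: ρ = m/V.
m = 8.45 lb = 3.833 kg; V = 759 cm³ = 7.590×10^-4 m³.
ρ = 5050 kg/m³
5050 kg/m³ × (1 lb/ft³ / 16.02 kg/m³) = 315.3 lb/ft³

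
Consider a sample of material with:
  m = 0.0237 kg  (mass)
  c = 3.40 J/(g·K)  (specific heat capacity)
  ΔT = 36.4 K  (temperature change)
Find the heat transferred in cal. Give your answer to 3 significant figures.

Directly: Q = mcΔT.
m = 0.0237 kg; c = 3.40 J/(g·K) = 3400 J/(kg·K); ΔT = 36.4 K.
Q = 2933 J
2933 J × (1 cal / 4.184 J) = 701.0 cal

701 cal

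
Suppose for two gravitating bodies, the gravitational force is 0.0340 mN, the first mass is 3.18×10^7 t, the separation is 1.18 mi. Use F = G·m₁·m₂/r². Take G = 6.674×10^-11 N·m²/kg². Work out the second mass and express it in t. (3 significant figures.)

Rearranging: m₂ = F·r²/(G·m₁).
F = 0.0340 mN = 3.400×10^-5 N; m₁ = 3.18×10^7 t = 3.180×10^10 kg; r = 1.18 mi = 1899 m; G = 6.674×10^-11 N·m²/kg².
m₂ = 57.77 kg
57.77 kg × (1 t / 1000 kg) = 0.05777 t

0.0578 t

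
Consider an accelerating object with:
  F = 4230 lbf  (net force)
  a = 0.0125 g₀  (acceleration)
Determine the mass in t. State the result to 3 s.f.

Rearranging: m = F/a.
F = 4230 lbf = 18816 N; a = 0.0125 g₀ = 0.1226 m/s².
m = 1.535×10^5 kg
1.535×10^5 kg × (1 t / 1000 kg) = 153.5 t

153 t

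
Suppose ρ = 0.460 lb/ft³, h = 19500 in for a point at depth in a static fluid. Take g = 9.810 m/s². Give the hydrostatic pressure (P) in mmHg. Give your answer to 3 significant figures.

269 mmHg

Directly: P = ρgh.
ρ = 0.460 lb/ft³ = 7.368 kg/m³; h = 19500 in = 495.3 m; g = 9.810 m/s².
P = 35803 Pa  (the unit combination reduces to kg/(m·s²) = Pa)
35803 Pa × (1 mmHg / 133.3 Pa) = 268.5 mmHg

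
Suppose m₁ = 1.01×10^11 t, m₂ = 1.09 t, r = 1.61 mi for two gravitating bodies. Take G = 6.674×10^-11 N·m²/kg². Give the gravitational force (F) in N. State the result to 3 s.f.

1.09 N

Directly: F = Gm₁m₂/r².
m₁ = 1.01×10^11 t = 1.010×10^14 kg; m₂ = 1.09 t = 1090 kg; r = 1.61 mi = 2591 m; G = 6.674×10^-11 N·m²/kg².
F = 1.094 N  (the unit combination reduces to kg·m/s² = N)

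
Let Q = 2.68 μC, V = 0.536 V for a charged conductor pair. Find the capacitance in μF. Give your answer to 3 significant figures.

Directly: C = Q/V.
Q = 2.68 μC = 2.680×10^-6 C; V = 0.536 V.
C = 5.000×10^-6 F
5.000×10^-6 F × (1 μF / 1.000×10^-6 F) = 5.000 μF

5.00 μF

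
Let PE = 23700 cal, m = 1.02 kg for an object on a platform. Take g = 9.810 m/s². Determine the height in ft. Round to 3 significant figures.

32500 ft

Solving PE = m·g·h for h: h = PE/(m·g).
PE = 23700 cal = 99161 J; m = 1.02 kg; g = 9.810 m/s².
h = 9910 m
9910 m × (1 ft / 0.3048 m) = 32513 ft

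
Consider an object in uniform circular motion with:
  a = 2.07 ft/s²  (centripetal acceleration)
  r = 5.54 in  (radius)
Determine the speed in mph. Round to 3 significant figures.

Rearranging: v = √(a·r).
a = 2.07 ft/s² = 0.6309 m/s²; r = 5.54 in = 0.1407 m.
v = 0.2980 m/s
0.2980 m/s × (1 mph / 0.4470 m/s) = 0.6665 mph

0.667 mph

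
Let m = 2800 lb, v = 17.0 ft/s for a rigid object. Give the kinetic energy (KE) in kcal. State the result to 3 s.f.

4.08 kcal

KE is given directly by: KE = ½mv².
m = 2800 lb = 1270 kg; v = 17.0 ft/s = 5.182 m/s.
KE = 17050 J
17050 J × (1 kcal / 4184 J) = 4.075 kcal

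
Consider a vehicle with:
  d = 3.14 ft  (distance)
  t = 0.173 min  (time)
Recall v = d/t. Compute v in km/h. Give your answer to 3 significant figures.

Directly: v = d/t.
d = 3.14 ft = 0.9571 m; t = 0.173 min = 10.38 s.
v = 0.09220 m/s
0.09220 m/s × (1 km/h / 0.2778 m/s) = 0.3319 km/h

0.332 km/h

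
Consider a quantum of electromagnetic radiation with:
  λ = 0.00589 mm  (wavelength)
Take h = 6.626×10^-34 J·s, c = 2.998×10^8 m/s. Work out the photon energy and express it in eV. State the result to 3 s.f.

E is given directly by: E = hc/λ.
λ = 0.00589 mm = 5.890×10^-6 m; h = 6.626×10^-34 J·s; c = 2.998×10^8 m/s.
E = 3.373×10^-20 J
3.373×10^-20 J × (1 eV / 1.602×10^-19 J) = 0.2105 eV

0.211 eV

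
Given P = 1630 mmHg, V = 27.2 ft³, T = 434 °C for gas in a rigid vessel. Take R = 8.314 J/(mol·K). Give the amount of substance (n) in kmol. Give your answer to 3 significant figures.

0.0285 kmol

Rearranging: n = PV/(RT).
P = 1630 mmHg = 2.173×10^5 Pa; V = 27.2 ft³ = 0.7702 m³; T = 434 °C = 707.1 K; R = 8.314 J/(mol·K).
n = 28.47 mol
28.47 mol × (1 kmol / 1000 mol) = 0.02847 kmol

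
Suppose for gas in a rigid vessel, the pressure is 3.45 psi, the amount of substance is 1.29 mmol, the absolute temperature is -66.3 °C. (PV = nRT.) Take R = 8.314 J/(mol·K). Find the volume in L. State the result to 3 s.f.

0.0933 L

From the ideal-gas law: V = nRT/P.
P = 3.45 psi = 23787 Pa; n = 1.29 mmol = 0.001290 mol; T = -66.3 °C = 206.8 K; R = 8.314 J/(mol·K).
V = 9.326×10^-5 m³
9.326×10^-5 m³ × (1 L / 0.001000 m³) = 0.09326 L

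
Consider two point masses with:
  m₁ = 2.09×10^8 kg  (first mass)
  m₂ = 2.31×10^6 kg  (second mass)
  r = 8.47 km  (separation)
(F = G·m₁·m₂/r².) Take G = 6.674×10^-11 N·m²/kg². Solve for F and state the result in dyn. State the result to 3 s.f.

From Newton's law of gravitation: F = Gm₁m₂/r².
m₁ = 2.09×10^8 kg; m₂ = 2.31×10^6 kg; r = 8.47 km = 8470 m; G = 6.674×10^-11 N·m²/kg².
F = 4.491×10^-4 N
4.491×10^-4 N × (1 dyn / 1.000×10^-5 N) = 44.91 dyn

44.9 dyn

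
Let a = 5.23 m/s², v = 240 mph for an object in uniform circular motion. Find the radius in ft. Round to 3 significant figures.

Solving a = v²/r for r: r = v²/a.
a = 5.23 m/s²; v = 240 mph = 107.3 m/s.
r = 2201 m
2201 m × (1 ft / 0.3048 m) = 7221 ft

7220 ft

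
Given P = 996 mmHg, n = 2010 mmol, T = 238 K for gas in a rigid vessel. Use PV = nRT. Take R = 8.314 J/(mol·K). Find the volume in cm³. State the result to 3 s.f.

From the ideal-gas law: V = nRT/P.
P = 996 mmHg = 1.328×10^5 Pa; n = 2010 mmol = 2.010 mol; T = 238 K; R = 8.314 J/(mol·K).
V = 0.02995 m³
0.02995 m³ × (1 cm³ / 1.000×10^-6 m³) = 29952 cm³

30000 cm³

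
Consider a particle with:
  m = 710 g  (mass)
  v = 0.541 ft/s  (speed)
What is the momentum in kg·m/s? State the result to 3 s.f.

0.117 kg·m/s

p is given directly by: p = mv.
m = 710 g = 0.7100 kg; v = 0.541 ft/s = 0.1649 m/s.
p = 0.1171 kg·m/s  (the unit combination reduces to kg·m/s = kg·m/s)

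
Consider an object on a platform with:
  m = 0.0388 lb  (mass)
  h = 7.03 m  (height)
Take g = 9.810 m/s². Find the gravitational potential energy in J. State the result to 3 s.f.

1.21 J

Directly: PE = mgh.
m = 0.0388 lb = 0.01760 kg; h = 7.03 m; g = 9.810 m/s².
PE = 1.214 J  (the unit combination reduces to kg·m²/s² = J)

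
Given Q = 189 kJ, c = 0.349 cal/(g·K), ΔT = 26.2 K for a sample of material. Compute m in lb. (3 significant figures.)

10.9 lb

Rearranging Q = m·c·ΔT for m: m = Q/(c·ΔT).
Q = 189 kJ = 1.890×10^5 J; c = 0.349 cal/(g·K) = 1460 J/(kg·K); ΔT = 26.2 K.
m = 4.940 kg
4.940 kg × (1 lb / 0.4536 kg) = 10.89 lb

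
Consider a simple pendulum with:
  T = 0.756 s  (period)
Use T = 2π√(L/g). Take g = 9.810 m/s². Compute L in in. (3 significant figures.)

Rearranging: L = g·(T/2π)².
T = 0.756 s; g = 9.810 m/s².
L = 0.1420 m
0.1420 m × (1 in / 0.02540 m) = 5.591 in

5.59 in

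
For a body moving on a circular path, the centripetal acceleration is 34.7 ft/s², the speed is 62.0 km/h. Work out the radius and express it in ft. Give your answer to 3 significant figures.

Solving a = v²/r for r: r = v²/a.
a = 34.7 ft/s² = 10.58 m/s²; v = 62.0 km/h = 17.22 m/s.
r = 28.04 m
28.04 m × (1 ft / 0.3048 m) = 92.01 ft

92.0 ft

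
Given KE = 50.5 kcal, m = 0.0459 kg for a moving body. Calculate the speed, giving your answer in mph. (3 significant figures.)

6790 mph

Solving KE = ½mv² for v: v = √(2·KE/m).
KE = 50.5 kcal = 2.113×10^5 J; m = 0.0459 kg.
v = 3034 m/s
3034 m/s × (1 mph / 0.4470 m/s) = 6787 mph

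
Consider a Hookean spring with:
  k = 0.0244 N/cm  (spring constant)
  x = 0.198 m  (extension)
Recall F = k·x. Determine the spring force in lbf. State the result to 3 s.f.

F is given directly by: F = kx.
k = 0.0244 N/cm = 2.440 N/m; x = 0.198 m.
F = 0.4831 N  (the unit combination reduces to kg·m/s² = N)
0.4831 N × (1 lbf / 4.448 N) = 0.1086 lbf

0.109 lbf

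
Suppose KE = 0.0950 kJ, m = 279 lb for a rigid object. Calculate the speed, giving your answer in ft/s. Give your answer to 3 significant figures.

4.02 ft/s

Rearranging: v = √(2·KE/m).
KE = 0.0950 kJ = 95.00 J; m = 279 lb = 126.6 kg.
v = 1.225 m/s
1.225 m/s × (1 ft/s / 0.3048 m/s) = 4.020 ft/s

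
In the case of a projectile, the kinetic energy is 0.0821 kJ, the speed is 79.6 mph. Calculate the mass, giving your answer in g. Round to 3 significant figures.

130 g

Rearranging KE = ½mv² for m: m = 2·KE/v².
KE = 0.0821 kJ = 82.10 J; v = 79.6 mph = 35.58 m/s.
m = 0.1297 kg
0.1297 kg × (1 g / 0.001000 kg) = 129.7 g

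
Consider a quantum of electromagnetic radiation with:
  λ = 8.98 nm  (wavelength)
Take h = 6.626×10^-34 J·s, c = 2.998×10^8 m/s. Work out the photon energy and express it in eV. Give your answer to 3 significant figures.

Directly: E = hc/λ.
λ = 8.98 nm = 8.980×10^-9 m; h = 6.626×10^-34 J·s; c = 2.998×10^8 m/s.
E = 2.212×10^-17 J
2.212×10^-17 J × (1 eV / 1.602×10^-19 J) = 138.1 eV

138 eV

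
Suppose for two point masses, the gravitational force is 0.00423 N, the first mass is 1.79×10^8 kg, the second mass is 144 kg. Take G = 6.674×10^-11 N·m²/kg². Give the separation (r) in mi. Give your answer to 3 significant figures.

Rearranging F = G·m₁·m₂/r² for r: r = √(G·m₁m₂/F).
F = 0.00423 N; m₁ = 1.79×10^8 kg; m₂ = 144 kg; G = 6.674×10^-11 N·m²/kg².
r = 20.17 m
20.17 m × (1 mi / 1609 m) = 0.01253 mi

0.0125 mi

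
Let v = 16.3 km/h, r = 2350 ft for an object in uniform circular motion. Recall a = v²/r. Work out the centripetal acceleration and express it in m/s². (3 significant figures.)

a is given directly by: a = v²/r.
v = 16.3 km/h = 4.528 m/s; r = 2350 ft = 716.3 m.
a = 0.02862 m/s²

0.0286 m/s²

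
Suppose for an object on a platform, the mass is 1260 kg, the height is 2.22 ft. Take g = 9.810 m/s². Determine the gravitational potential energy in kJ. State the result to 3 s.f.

8.36 kJ

PE is given directly by: PE = mgh.
m = 1260 kg; h = 2.22 ft = 0.6767 m; g = 9.810 m/s².
PE = 8364 J
8364 J × (1 kJ / 1000 J) = 8.364 kJ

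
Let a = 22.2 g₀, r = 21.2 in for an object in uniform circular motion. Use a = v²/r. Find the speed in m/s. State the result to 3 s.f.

10.8 m/s

Solving a = v²/r for v: v = √(a·r).
a = 22.2 g₀ = 217.7 m/s²; r = 21.2 in = 0.5385 m.
v = 10.83 m/s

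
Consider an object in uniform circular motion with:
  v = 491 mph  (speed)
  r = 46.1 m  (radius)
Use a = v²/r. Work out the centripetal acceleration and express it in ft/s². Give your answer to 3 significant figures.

Directly: a = v²/r.
v = 491 mph = 219.5 m/s; r = 46.1 m.
a = 1045 m/s²
1045 m/s² × (1 ft/s² / 0.3048 m/s²) = 3429 ft/s²

3430 ft/s²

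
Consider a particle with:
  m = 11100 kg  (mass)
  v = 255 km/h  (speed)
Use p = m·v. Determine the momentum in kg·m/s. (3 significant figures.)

Directly: p = mv.
m = 11100 kg; v = 255 km/h = 70.83 m/s.
p = 7.863×10^5 kg·m/s

7.86×10^5 kg·m/s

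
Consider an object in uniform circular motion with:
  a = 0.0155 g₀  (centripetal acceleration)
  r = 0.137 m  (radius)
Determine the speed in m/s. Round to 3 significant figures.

0.144 m/s

Solving a = v²/r for v: v = √(a·r).
a = 0.0155 g₀ = 0.1520 m/s²; r = 0.137 m.
v = 0.1443 m/s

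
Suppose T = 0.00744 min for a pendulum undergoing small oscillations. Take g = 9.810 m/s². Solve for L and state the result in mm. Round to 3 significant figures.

Solving T = 2π√(L/g) for L: L = g·(T/2π)².
T = 0.00744 min = 0.4464 s; g = 9.810 m/s².
L = 0.04952 m
0.04952 m × (1 mm / 0.001000 m) = 49.52 mm

49.5 mm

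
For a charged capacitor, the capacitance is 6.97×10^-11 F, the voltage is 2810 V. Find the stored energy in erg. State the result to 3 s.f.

E is given directly by: E = ½CV².
C = 6.97×10^-11 F; V = 2810 V.
E = 2.752×10^-4 J
2.752×10^-4 J × (1 erg / 1.000×10^-7 J) = 2752 erg

2750 erg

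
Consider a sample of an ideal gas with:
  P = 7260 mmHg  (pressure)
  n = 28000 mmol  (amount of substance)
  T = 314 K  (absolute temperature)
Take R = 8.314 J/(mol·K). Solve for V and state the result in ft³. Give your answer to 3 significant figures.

2.67 ft³

Rearranging PV = nRT for V: V = nRT/P.
P = 7260 mmHg = 9.679×10^5 Pa; n = 28000 mmol = 28.00 mol; T = 314 K; R = 8.314 J/(mol·K).
V = 0.07552 m³
0.07552 m³ × (1 ft³ / 0.02832 m³) = 2.667 ft³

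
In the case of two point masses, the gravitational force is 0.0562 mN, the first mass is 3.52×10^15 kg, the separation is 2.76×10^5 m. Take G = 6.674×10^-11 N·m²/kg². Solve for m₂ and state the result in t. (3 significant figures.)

0.0182 t

From Newton's law of gravitation: m₂ = F·r²/(G·m₁).
F = 0.0562 mN = 5.620×10^-5 N; m₁ = 3.52×10^15 kg; r = 2.76×10^5 m; G = 6.674×10^-11 N·m²/kg².
m₂ = 18.22 kg
18.22 kg × (1 t / 1000 kg) = 0.01822 t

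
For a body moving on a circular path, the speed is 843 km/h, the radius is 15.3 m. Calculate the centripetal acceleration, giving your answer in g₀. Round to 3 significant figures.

Directly: a = v²/r.
v = 843 km/h = 234.2 m/s; r = 15.3 m.
a = 3584 m/s²
3584 m/s² × (1 g₀ / 9.807 m/s²) = 365.5 g₀

365 g₀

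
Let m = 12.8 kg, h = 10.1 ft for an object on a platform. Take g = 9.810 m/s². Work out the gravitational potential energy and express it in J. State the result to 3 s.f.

Directly: PE = mgh.
m = 12.8 kg; h = 10.1 ft = 3.078 m; g = 9.810 m/s².
PE = 386.6 J  (the unit combination reduces to kg·m²/s² = J)

387 J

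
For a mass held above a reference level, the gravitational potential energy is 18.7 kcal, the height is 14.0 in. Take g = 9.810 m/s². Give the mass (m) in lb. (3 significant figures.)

Solving PE = m·g·h for m: m = PE/(g·h).
PE = 18.7 kcal = 78241 J; h = 14.0 in = 0.3556 m; g = 9.810 m/s².
m = 22429 kg
22429 kg × (1 lb / 0.4536 kg) = 49447 lb

49400 lb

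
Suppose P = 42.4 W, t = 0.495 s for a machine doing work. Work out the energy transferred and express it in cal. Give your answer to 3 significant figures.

Rearranging: W = P·t.
P = 42.4 W; t = 0.495 s.
W = 20.99 J  (the unit combination reduces to kg·m²/s² = J)
20.99 J × (1 cal / 4.184 J) = 5.016 cal

5.02 cal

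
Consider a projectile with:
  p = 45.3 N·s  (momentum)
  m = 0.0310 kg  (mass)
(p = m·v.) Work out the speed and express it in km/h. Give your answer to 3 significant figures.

5260 km/h

Rearranging: v = p/m.
p = 45.3 N·s = 45.30 kg·m/s; m = 0.0310 kg.
v = 1461 m/s
1461 m/s × (1 km/h / 0.2778 m/s) = 5261 km/h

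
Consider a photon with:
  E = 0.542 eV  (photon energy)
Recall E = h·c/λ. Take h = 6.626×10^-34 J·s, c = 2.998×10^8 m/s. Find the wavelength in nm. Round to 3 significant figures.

2290 nm

Rearranging E = h·c/λ for λ: λ = hc/E.
E = 0.542 eV = 8.684×10^-20 J; h = 6.626×10^-34 J·s; c = 2.998×10^8 m/s.
λ = 2.288×10^-6 m
2.288×10^-6 m × (1 nm / 1.000×10^-9 m) = 2288 nm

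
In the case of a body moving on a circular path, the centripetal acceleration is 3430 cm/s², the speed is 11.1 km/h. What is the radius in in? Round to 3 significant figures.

Solving a = v²/r for r: r = v²/a.
a = 3430 cm/s² = 34.30 m/s²; v = 11.1 km/h = 3.083 m/s.
r = 0.2772 m
0.2772 m × (1 in / 0.02540 m) = 10.91 in

10.9 in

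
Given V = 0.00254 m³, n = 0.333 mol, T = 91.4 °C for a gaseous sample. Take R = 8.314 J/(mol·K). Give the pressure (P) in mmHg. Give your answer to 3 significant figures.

2980 mmHg

Directly: P = nRT/V.
V = 0.00254 m³; n = 0.333 mol; T = 91.4 °C = 364.5 K; R = 8.314 J/(mol·K).
P = 3.974×10^5 Pa
3.974×10^5 Pa × (1 mmHg / 133.3 Pa) = 2980 mmHg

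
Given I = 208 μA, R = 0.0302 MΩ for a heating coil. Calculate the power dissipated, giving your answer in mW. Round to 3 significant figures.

1.31 mW

Directly: P = I²R.
I = 208 μA = 2.080×10^-4 A; R = 0.0302 MΩ = 30200 Ω.
P = 0.001307 W
0.001307 W × (1 mW / 0.001000 W) = 1.307 mW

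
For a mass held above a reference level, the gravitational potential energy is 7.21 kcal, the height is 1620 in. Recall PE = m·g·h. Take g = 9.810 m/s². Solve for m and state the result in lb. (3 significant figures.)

165 lb

Solving PE = m·g·h for m: m = PE/(g·h).
PE = 7.21 kcal = 30167 J; h = 1620 in = 41.15 m; g = 9.810 m/s².
m = 74.73 kg
74.73 kg × (1 lb / 0.4536 kg) = 164.8 lb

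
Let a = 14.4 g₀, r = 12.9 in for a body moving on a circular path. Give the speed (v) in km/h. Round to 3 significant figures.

24.5 km/h

Rearranging: v = √(a·r).
a = 14.4 g₀ = 141.2 m/s²; r = 12.9 in = 0.3277 m.
v = 6.802 m/s
6.802 m/s × (1 km/h / 0.2778 m/s) = 24.49 km/h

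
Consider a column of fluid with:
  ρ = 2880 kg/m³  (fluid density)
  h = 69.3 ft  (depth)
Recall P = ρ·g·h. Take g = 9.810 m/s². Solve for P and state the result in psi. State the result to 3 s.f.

P is given directly by: P = ρgh.
ρ = 2880 kg/m³; h = 69.3 ft = 21.12 m; g = 9.810 m/s².
P = 5.968×10^5 Pa
5.968×10^5 Pa × (1 psi / 6895 Pa) = 86.55 psi

86.6 psi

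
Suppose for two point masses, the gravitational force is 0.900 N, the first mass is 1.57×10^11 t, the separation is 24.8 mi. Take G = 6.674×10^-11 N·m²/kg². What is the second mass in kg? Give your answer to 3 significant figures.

From Newton's law of gravitation: m₂ = F·r²/(G·m₁).
F = 0.900 N; m₁ = 1.57×10^11 t = 1.570×10^14 kg; r = 24.8 mi = 39912 m; G = 6.674×10^-11 N·m²/kg².
m₂ = 1.368×10^5 kg

1.37×10^5 kg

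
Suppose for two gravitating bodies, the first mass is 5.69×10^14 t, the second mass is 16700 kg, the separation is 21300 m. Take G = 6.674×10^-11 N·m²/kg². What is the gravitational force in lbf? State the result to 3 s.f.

F is given directly by: F = Gm₁m₂/r².
m₁ = 5.69×10^14 t = 5.690×10^17 kg; m₂ = 16700 kg; r = 21300 m; G = 6.674×10^-11 N·m²/kg².
F = 1398 N
1398 N × (1 lbf / 4.448 N) = 314.2 lbf

314 lbf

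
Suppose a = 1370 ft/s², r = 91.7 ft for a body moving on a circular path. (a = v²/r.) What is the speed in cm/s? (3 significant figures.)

10800 cm/s

Rearranging a = v²/r for v: v = √(a·r).
a = 1370 ft/s² = 417.6 m/s²; r = 91.7 ft = 27.95 m.
v = 108.0 m/s
108.0 m/s × (1 cm/s / 0.01000 m/s) = 10803 cm/s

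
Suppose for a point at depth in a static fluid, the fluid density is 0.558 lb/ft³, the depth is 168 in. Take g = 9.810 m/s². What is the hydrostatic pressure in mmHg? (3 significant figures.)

2.81 mmHg

P is given directly by: P = ρgh.
ρ = 0.558 lb/ft³ = 8.938 kg/m³; h = 168 in = 4.267 m; g = 9.810 m/s².
P = 374.2 Pa  (the unit combination reduces to kg/(m·s²) = Pa)
374.2 Pa × (1 mmHg / 133.3 Pa) = 2.807 mmHg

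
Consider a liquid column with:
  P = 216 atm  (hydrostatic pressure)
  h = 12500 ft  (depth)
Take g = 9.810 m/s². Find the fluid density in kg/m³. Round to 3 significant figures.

586 kg/m³

Solving P = ρ·g·h for ρ: ρ = P/(g·h).
P = 216 atm = 2.189×10^7 Pa; h = 12500 ft = 3810 m; g = 9.810 m/s².
ρ = 585.6 kg/m³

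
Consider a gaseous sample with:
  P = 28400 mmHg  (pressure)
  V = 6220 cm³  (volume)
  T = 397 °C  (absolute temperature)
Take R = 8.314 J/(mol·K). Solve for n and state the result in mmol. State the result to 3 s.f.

4230 mmol

From the ideal-gas law: n = PV/(RT).
P = 28400 mmHg = 3.786×10^6 Pa; V = 6220 cm³ = 0.006220 m³; T = 397 °C = 670.1 K; R = 8.314 J/(mol·K).
n = 4.227 mol
4.227 mol × (1 mmol / 0.001000 mol) = 4227 mmol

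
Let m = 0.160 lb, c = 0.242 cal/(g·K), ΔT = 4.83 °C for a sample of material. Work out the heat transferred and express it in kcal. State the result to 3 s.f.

Q is given directly by: Q = mcΔT.
m = 0.160 lb = 0.07257 kg; c = 0.242 cal/(g·K) = 1013 J/(kg·K); ΔT = 4.83 °C = 4.830 K.
Q = 354.9 J
354.9 J × (1 kcal / 4184 J) = 0.08483 kcal

0.0848 kcal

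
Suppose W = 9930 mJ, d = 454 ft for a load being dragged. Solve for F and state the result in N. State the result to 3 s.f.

0.0718 N

Rearranging W = F·d for F: F = W/d.
W = 9930 mJ = 9.930 J; d = 454 ft = 138.4 m.
F = 0.07176 N  (the unit combination reduces to kg·m/s² = N)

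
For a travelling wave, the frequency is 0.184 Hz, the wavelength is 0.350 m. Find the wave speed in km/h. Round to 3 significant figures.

0.232 km/h

v is given directly by: v = fλ.
f = 0.184 Hz; λ = 0.350 m.
v = 0.06440 m/s
0.06440 m/s × (1 km/h / 0.2778 m/s) = 0.2318 km/h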